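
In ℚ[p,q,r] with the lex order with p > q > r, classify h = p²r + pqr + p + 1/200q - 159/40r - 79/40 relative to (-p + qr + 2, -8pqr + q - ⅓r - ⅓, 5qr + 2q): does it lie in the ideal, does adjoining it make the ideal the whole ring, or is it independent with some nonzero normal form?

p²r + pqr + p + 1/200q - 159/40r - 79/40 lies in I (it reduces to 0).

First compute the reduced Gröbner basis of I by Buchberger's algorithm.
f_1 = -p + qr + 2, LT = p.
f_2 = -8pqr + q - ⅓r - ⅓, LT = pqr.
f_3 = 5qr + 2q, LT = qr.

S(f_1,f_2): lcm = pqr. S = -q²r² - 2qr + ⅛q - 1/24r - 1/24.
  leading term q²r²: subtract (-⅕qr)·f_3 from -q²r² - 2qr + ⅛q - 1/24r - 1/24 → ⅖q²r - 2qr + ⅛q - 1/24r - 1/24
  leading term q²r: subtract (2/25q)·f_3 from ⅖q²r - 2qr + ⅛q - 1/24r - 1/24 → -4/25q² - 2qr + ⅛q - 1/24r - 1/24
  leading term q²: no divisor's leading term divides it; move -4/25q² to the remainder.
  leading term qr: subtract (-⅖)·f_3 from -2qr + ⅛q - 1/24r - 1/24 → 37/40q - 1/24r - 1/24
  leading term q: no divisor's leading term divides it; move 37/40q to the remainder.
  leading term r: no divisor's leading term divides it; move -1/24r to the remainder.
  leading term 1: no divisor's leading term divides it; move -1/24 to the remainder.
  remainder -4/25q² + 37/40q - 1/24r - 1/24 ≠ 0; add k_4 = -4/25q² + 37/40q - 1/24r - 1/24 to the basis.

S(f_2,k_4): lcm = pq²r. S = 185/32pqr - 25/96pr² - 25/96pr - ⅛q² + 1/24qr + 1/24q.
  leading term pqr: subtract (-185/32qr)·f_1 from 185/32pqr - 25/96pr² - 25/96pr - ⅛q² + 1/24qr + 1/24q → -25/96pr² - 25/96pr + 185/32q²r² - ⅛q² + 557/48qr + 1/24q
  leading term pr²: subtract (25/96r²)·f_1 from -25/96pr² - 25/96pr + 185/32q²r² - ⅛q² + 557/48qr + 1/24q → -25/96pr + 185/32q²r² - ⅛q² - 25/96qr³ + 557/48qr + 1/24q - 25/48r²
  leading term pr: subtract (25/96r)·f_1 from -25/96pr + 185/32q²r² - ⅛q² - 25/96qr³ + 557/48qr + 1/24q - 25/48r² → 185/32q²r² - ⅛q² - 25/96qr³ - 25/96qr² + 557/48qr + 1/24q - 25/48r² - 25/48r
  leading term q²r²: subtract (37/32qr)·f_3 from 185/32q²r² - ⅛q² - 25/96qr³ - 25/96qr² + 557/48qr + 1/24q - 25/48r² - 25/48r → -37/16q²r - ⅛q² - 25/96qr³ - 25/96qr² + 557/48qr + 1/24q - 25/48r² - 25/48r
  leading term q²r: subtract (-37/80q)·f_3 from -37/16q²r - ⅛q² - 25/96qr³ - 25/96qr² + 557/48qr + 1/24q - 25/48r² - 25/48r → ⅘q² - 25/96qr³ - 25/96qr² + 557/48qr + 1/24q - 25/48r² - 25/48r
  leading term q²: subtract (-5)·k_4 from ⅘q² - 25/96qr³ - 25/96qr² + 557/48qr + 1/24q - 25/48r² - 25/48r → -25/96qr³ - 25/96qr² + 557/48qr + 14/3q - 25/48r² - 35/48r - 5/24
  leading term qr³: subtract (-5/96r²)·f_3 from -25/96qr³ - 25/96qr² + 557/48qr + 14/3q - 25/48r² - 35/48r - 5/24 → -5/32qr² + 557/48qr + 14/3q - 25/48r² - 35/48r - 5/24
  leading term qr²: subtract (-1/32r)·f_3 from -5/32qr² + 557/48qr + 14/3q - 25/48r² - 35/48r - 5/24 → 35/3qr + 14/3q - 25/48r² - 35/48r - 5/24
  leading term qr: subtract (7/3)·f_3 from 35/3qr + 14/3q - 25/48r² - 35/48r - 5/24 → -25/48r² - 35/48r - 5/24
  leading term r²: no divisor's leading term divides it; move -25/48r² to the remainder.
  leading term r: no divisor's leading term divides it; move -35/48r to the remainder.
  leading term 1: no divisor's leading term divides it; move -5/24 to the remainder.
  remainder -25/48r² - 35/48r - 5/24 ≠ 0; add k_5 = -25/48r² - 35/48r - 5/24 to the basis.

The other S-polynomials (S(f_1,f_3), S(f_2,f_3), S(f_1,k_4), S(f_3,k_4), S(f_1,k_5), S(f_2,k_5), S(f_3,k_5), S(k_4,k_5)) all reduce to 0 modulo the current basis, so we have a Gröbner basis.
Inter-reduce: drop elements whose leading term is divisible by another's, tail-reduce, and make monic.
Reduced Gröbner basis: {p + ⅖q - 2, q² - 185/32q + 25/96r + 25/96, qr + ⅖q, r² + 7/5r + ⅖}.
Label its elements g_1 = p + ⅖q - 2, g_2 = q² - 185/32q + 25/96r + 25/96, g_3 = qr + ⅖q, g_4 = r² + 7/5r + ⅖.

Reduce h = p²r + pqr + p + 1/200q - 159/40r - 79/40 modulo G:
  leading term p²r: subtract (pr)·g_1 from p²r + pqr + p + 1/200q - 159/40r - 79/40 → ⅗pqr + 2pr + p + 1/200q - 159/40r - 79/40
  leading term pqr: subtract (⅗qr)·g_1 from ⅗pqr + 2pr + p + 1/200q - 159/40r - 79/40 → 2pr + p - 6/25q²r + 6/5qr + 1/200q - 159/40r - 79/40
  leading term pr: subtract (2r)·g_1 from 2pr + p - 6/25q²r + 6/5qr + 1/200q - 159/40r - 79/40 → p - 6/25q²r + ⅖qr + 1/200q + 1/40r - 79/40
  leading term p: subtract (1)·g_1 from p - 6/25q²r + ⅖qr + 1/200q + 1/40r - 79/40 → -6/25q²r + ⅖qr - 79/200q + 1/40r + 1/40
  leading term q²r: subtract (-6/25r)·g_2 from -6/25q²r + ⅖qr - 79/200q + 1/40r + 1/40 → -79/80qr - 79/200q + 1/16r² + 7/80r + 1/40
  leading term qr: subtract (-79/80)·g_3 from -79/80qr - 79/200q + 1/16r² + 7/80r + 1/40 → 1/16r² + 7/80r + 1/40
  leading term r²: subtract (1/16)·g_4 from 1/16r² + 7/80r + 1/40 → 0
  normal form = 0.
Since the normal form is 0, h ∈ I.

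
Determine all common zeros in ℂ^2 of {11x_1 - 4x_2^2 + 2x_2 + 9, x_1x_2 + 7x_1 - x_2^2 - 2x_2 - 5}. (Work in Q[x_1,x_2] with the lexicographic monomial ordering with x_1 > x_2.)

{(1, -2), (463/88 - 9*sqrt(993)/88, -7/8 + sqrt(993)/8), (9*sqrt(993)/88 + 463/88, -sqrt(993)/8 - 7/8)}

Compute a lex Gröbner basis by Buchberger's algorithm.
f_1 = 11x_1 - 4x_2^2 + 2x_2 + 9, LT = x_1.
f_2 = x_1x_2 + 7x_1 - x_2^2 - 2x_2 - 5, LT = x_1x_2.

S(f_1,f_2): lcm = x_1x_2. S = -7x_1 - 4/11x_2^3 + 13/11x_2^2 + 31/11x_2 + 5.
  leading term x_1: subtract (-7/11)·f_1 from -7x_1 - 4/11x_2^3 + 13/11x_2^2 + 31/11x_2 + 5 → -4/11x_2^3 - 15/11x_2^2 + 45/11x_2 + 118/11
  leading term x_2^3: no divisor's leading term divides it; move -4/11x_2^3 to the remainder.
  leading term x_2^2: no divisor's leading term divides it; move -15/11x_2^2 to the remainder.
  leading term x_2: no divisor's leading term divides it; move 45/11x_2 to the remainder.
  leading term 1: no divisor's leading term divides it; move 118/11 to the remainder.
  remainder -4/11x_2^3 - 15/11x_2^2 + 45/11x_2 + 118/11 ≠ 0; add h_3 = -4/11x_2^3 - 15/11x_2^2 + 45/11x_2 + 118/11 to the basis.

The other S-polynomials (S(f_1,h_3), S(f_2,h_3)) all reduce to 0 modulo the current basis, so we have a Gröbner basis.
Inter-reduce: drop elements whose leading term is divisible by another's, tail-reduce, and make monic.
Reduced Gröbner basis: {x_1 - 4/11x_2^2 + 2/11x_2 + 9/11, x_2^3 + 15/4x_2^2 - 45/4x_2 - 59/2}.

A lex Gröbner basis eliminates variables successively. Here x_2^3 + 15/4x_2^2 - 45/4x_2 - 59/2 depends only on x_2, with roots {-2, -7/8 + sqrt(993)/8, -sqrt(993)/8 - 7/8}; lifting each root through the earlier basis elements recovers the full solutions.
  x_2 = -2: the earlier basis element becomes x_1 - 1 = 0, giving x_1 = 1 — point (1, -2).
  x_2 = -7/8 + sqrt(993)/8: the earlier basis element becomes x_1 - 463/88 + 9*sqrt(993)/88 = 0, giving x_1 = 463/88 - 9*sqrt(993)/88 — point (463/88 - 9*sqrt(993)/88, -7/8 + sqrt(993)/8).
  x_2 = -sqrt(993)/8 - 7/8: the earlier basis element becomes x_1 - 463/88 - 9*sqrt(993)/88 = 0, giving x_1 = 9*sqrt(993)/88 + 463/88 — point (9*sqrt(993)/88 + 463/88, -sqrt(993)/8 - 7/8).
Check: every point annihilates each of the original generators.
A lex Gröbner basis triangularizes the system, enabling back-substitution.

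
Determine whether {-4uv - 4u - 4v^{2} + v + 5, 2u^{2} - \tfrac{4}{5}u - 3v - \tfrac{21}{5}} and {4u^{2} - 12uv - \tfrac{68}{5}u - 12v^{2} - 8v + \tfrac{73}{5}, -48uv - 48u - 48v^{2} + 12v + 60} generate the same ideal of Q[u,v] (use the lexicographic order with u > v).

No, the ideals differ.

Equality of ideals is decidable: compute both reduced Gröbner bases (unique for the ordering) and check whether they agree.
Buchberger on the first generating set:
f_1 = -4uv - 4u - 4v^{2} + v + 5, LT = uv.
f_2 = 2u^{2} - \tfrac{4}{5}u - 3v - \tfrac{21}{5}, LT = u^{2}.

S(f_1,f_2): lcm = u^{2}v. S = u^{2} + uv^{2} + \tfrac{3}{20}uv - \tfrac{5}{4}u + \tfrac{3}{2}v^{2} + \tfrac{21}{10}v.
  reduce S modulo (f_1, f_2):
  remainder -v^{3} + \tfrac{13}{5}v^{2} + \tfrac{371}{80}v + \tfrac{83}{80} ≠ 0; add g_3 = -v^{3} + \tfrac{13}{5}v^{2} + \tfrac{371}{80}v + \tfrac{83}{80} to the basis.

The other S-polynomials (S(f_1,g_3), S(f_2,g_3)) all reduce to 0 modulo the current basis, so we have a Gröbner basis.
Inter-reduce: drop elements whose leading term is divisible by another's, tail-reduce, and make monic.
Reduced Gröbner basis: {u^{2} - \tfrac{2}{5}u - \tfrac{3}{2}v - \tfrac{21}{10}, uv + u + v^{2} - \tfrac{1}{4}v - \tfrac{5}{4}, v^{3} - \tfrac{13}{5}v^{2} - \tfrac{371}{80}v - \tfrac{83}{80}}.

Buchberger on the second generating set:
h_1 = 4u^{2} - 12uv - \tfrac{68}{5}u - 12v^{2} - 8v + \tfrac{73}{5}, LT = u^{2}.
h_2 = -48uv - 48u - 48v^{2} + 12v + 60, LT = uv.

S(h_1,h_2): lcm = u^{2}v. S = -u^{2} - 4uv^{2} - \tfrac{63}{20}uv + \tfrac{5}{4}u - 3v^{3} - 2v^{2} + \tfrac{73}{20}v.
  reduce S modulo (h_1, h_2):
  remainder v^{3} - \tfrac{77}{20}v^{2} - \tfrac{311}{80}v + \tfrac{77}{80} ≠ 0; add k_3 = v^{3} - \tfrac{77}{20}v^{2} - \tfrac{311}{80}v + \tfrac{77}{80} to the basis.

The other S-polynomials (S(h_1,k_3), S(h_2,k_3)) all reduce to 0 modulo the current basis, so we have a Gröbner basis.
Inter-reduce: drop elements whose leading term is divisible by another's, tail-reduce, and make monic.
Reduced Gröbner basis: {u^{2} - \tfrac{2}{5}u - \tfrac{11}{4}v - \tfrac{1}{10}, uv + u + v^{2} - \tfrac{1}{4}v - \tfrac{5}{4}, v^{3} - \tfrac{77}{20}v^{2} - \tfrac{311}{80}v + \tfrac{77}{80}}.

The bases are distinct; the ideals are different.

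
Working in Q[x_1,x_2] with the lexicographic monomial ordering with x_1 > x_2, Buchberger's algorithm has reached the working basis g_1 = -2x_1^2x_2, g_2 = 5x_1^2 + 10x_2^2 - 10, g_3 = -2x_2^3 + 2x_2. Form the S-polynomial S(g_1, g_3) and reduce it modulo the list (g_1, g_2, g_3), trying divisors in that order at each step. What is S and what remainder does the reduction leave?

S(g_1, g_3) = x_1^2x_2; remainder on division = 0.

lcm(LM(g_1), LM(g_3)) = x_1^2x_2^3.
S = (lcm/LT(g_1))·g_1 − (lcm/LT(g_3))·g_3 = x_1^2x_2.
Reduce S modulo (g_1, g_2, g_3) in that order:
  leading term x_1^2x_2: subtract (-1/2)·g_1 from x_1^2x_2 → 0
The remainder is 0, so this S-polynomial contributes no new basis element.
An S-polynomial is built so that the two leading terms cancel; whether anything survives reduction is exactly the Gröbner-basis criterion.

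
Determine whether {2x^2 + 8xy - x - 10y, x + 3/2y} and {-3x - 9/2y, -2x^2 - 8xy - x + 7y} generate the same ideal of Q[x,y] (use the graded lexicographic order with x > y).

Yes, the ideals are equal.

Equality of ideals is decidable: compute both reduced Gröbner bases (unique for the ordering) and check whether they agree.
Buchberger on the first generating set:
f_1 = 2x^2 + 8xy - x - 10y, LT = x^2.
f_2 = x + 3/2y, LT = x.

S(f_1,f_2): lcm = x^2. S = 5/2xy - 1/2x - 5y.
  leading term xy: subtract (5/2y)·f_2 from 5/2xy - 1/2x - 5y → -15/4y^2 - 1/2x - 5y
  leading term y^2: no divisor's leading term divides it; move -15/4y^2 to the remainder.
  leading term x: subtract (-1/2)·f_2 from -1/2x - 5y → -17/4y
  leading term y: no divisor's leading term divides it; move -17/4y to the remainder.
  remainder -15/4y^2 - 17/4y ≠ 0; add g_3 = -15/4y^2 - 17/4y to the basis.

The other S-polynomials (S(f_1,g_3), S(f_2,g_3)) all reduce to 0 modulo the current basis, so we have a Gröbner basis.
Inter-reduce: drop elements whose leading term is divisible by another's, tail-reduce, and make monic.
Reduced Gröbner basis: {y^2 + 17/15y, x + 3/2y}.

Buchberger on the second generating set:
h_1 = -3x - 9/2y, LT = x.
h_2 = -2x^2 - 8xy - x + 7y, LT = x^2.

S(h_1,h_2): lcm = x^2. S = -5/2xy - 1/2x + 7/2y.
  leading term xy: subtract (5/6y)·h_1 from -5/2xy - 1/2x + 7/2y → 15/4y^2 - 1/2x + 7/2y
  leading term y^2: no divisor's leading term divides it; move 15/4y^2 to the remainder.
  leading term x: subtract (1/6)·h_1 from -1/2x + 7/2y → 17/4y
  leading term y: no divisor's leading term divides it; move 17/4y to the remainder.
  remainder 15/4y^2 + 17/4y ≠ 0; add k_3 = 15/4y^2 + 17/4y to the basis.

The other S-polynomials (S(h_1,k_3), S(h_2,k_3)) all reduce to 0 modulo the current basis, so we have a Gröbner basis.
Inter-reduce: drop elements whose leading term is divisible by another's, tail-reduce, and make monic.
Reduced Gröbner basis: {y^2 + 17/15y, x + 3/2y}.

Same reduced basis, so the two generating sets span the same ideal.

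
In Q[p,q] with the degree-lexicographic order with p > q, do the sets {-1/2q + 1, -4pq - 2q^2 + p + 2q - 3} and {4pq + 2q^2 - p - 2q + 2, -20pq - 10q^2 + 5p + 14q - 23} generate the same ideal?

No, the ideals differ.

Equality of ideals is decidable: compute both reduced Gröbner bases (unique for the ordering) and check whether they agree.
Buchberger on the first generating set:
f_1 = -1/2q + 1, LT = q.
f_2 = -4pq - 2q^2 + p + 2q - 3, LT = pq.

S(f_1,f_2): lcm = pq. S = -1/2q^2 - 7/4p + 1/2q - 3/4.
  reduce S modulo (f_1, f_2):
  remainder -7/4p - 7/4 ≠ 0; add g_3 = -7/4p - 7/4 to the basis.

The other S-polynomials (S(f_1,g_3), S(f_2,g_3)) all reduce to 0 modulo the current basis, so we have a Gröbner basis.
Inter-reduce: drop elements whose leading term is divisible by another's, tail-reduce, and make monic.
Reduced Gröbner basis: {p + 1, q - 2}.

Buchberger on the second generating set:
h_1 = 4pq + 2q^2 - p - 2q + 2, LT = pq.
h_2 = -20pq - 10q^2 + 5p + 14q - 23, LT = pq.

S(h_1,h_2): lcm = pq. S = 1/5q - 13/20.
  reduce S modulo (h_1, h_2):
  remainder 1/5q - 13/20 ≠ 0; add k_3 = 1/5q - 13/20 to the basis.

S(h_1,k_3): lcm = pq. S = 1/2q^2 + 3p - 1/2q + 1/2.
  reduce S modulo (h_1, h_2, k_3):
  remainder 3p + 133/32 ≠ 0; add k_4 = 3p + 133/32 to the basis.

The other S-polynomials (S(h_2,k_3), S(h_1,k_4), S(h_2,k_4), S(k_3,k_4)) all reduce to 0 modulo the current basis, so we have a Gröbner basis.
Inter-reduce: drop elements whose leading term is divisible by another's, tail-reduce, and make monic.
Reduced Gröbner basis: {p + 133/96, q - 13/4}.

Since the reduced bases disagree, the two ideals are not the same.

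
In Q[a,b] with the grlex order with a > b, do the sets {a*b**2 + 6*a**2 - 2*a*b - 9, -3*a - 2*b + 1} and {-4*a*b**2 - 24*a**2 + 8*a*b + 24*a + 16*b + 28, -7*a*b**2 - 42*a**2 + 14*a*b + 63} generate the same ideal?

Yes, the ideals are equal.

Since reduced Gröbner bases are canonical representatives of ideals under a given ordering, it suffices to compute and compare them.
Buchberger on the first generating set:
f_1 = a*b**2 + 6*a**2 - 2*a*b - 9, LT = a*b**2.
f_2 = -3*a - 2*b + 1, LT = a.

S(f_1,f_2): lcm = a*b**2. S = -2/3*b**3 + 6*a**2 - 2*a*b + 1/3*b**2 - 9.
  reduce S modulo (f_1, f_2):
  remainder -2/3*b**3 + 13/3*b**2 - 10/3*b - 25/3 ≠ 0; add g_3 = -2/3*b**3 + 13/3*b**2 - 10/3*b - 25/3 to the basis.

The other S-polynomials (S(f_1,g_3), S(f_2,g_3)) all reduce to 0 modulo the current basis, so we have a Gröbner basis.
Inter-reduce: drop elements whose leading term is divisible by another's, tail-reduce, and make monic.
Reduced Gröbner basis: {b**3 - 13/2*b**2 + 5*b + 25/2, a + 2/3*b - 1/3}.

Buchberger on the second generating set:
h_1 = -4*a*b**2 - 24*a**2 + 8*a*b + 24*a + 16*b + 28, LT = a*b**2.
h_2 = -7*a*b**2 - 42*a**2 + 14*a*b + 63, LT = a*b**2.

S(h_1,h_2): lcm = a*b**2. S = -6*a - 4*b + 2.
  reduce S modulo (h_1, h_2):
  remainder -6*a - 4*b + 2 ≠ 0; add k_3 = -6*a - 4*b + 2 to the basis.

S(h_1,k_3): lcm = a*b**2. S = -2/3*b**3 + 6*a**2 - 2*a*b + 1/3*b**2 - 6*a - 4*b - 7.
  reduce S modulo (h_1, h_2, k_3):
  remainder -2/3*b**3 + 13/3*b**2 - 10/3*b - 25/3 ≠ 0; add k_4 = -2/3*b**3 + 13/3*b**2 - 10/3*b - 25/3 to the basis.

The other S-polynomials (S(h_2,k_3), S(h_1,k_4), S(h_2,k_4), S(k_3,k_4)) all reduce to 0 modulo the current basis, so we have a Gröbner basis.
Inter-reduce: drop elements whose leading term is divisible by another's, tail-reduce, and make monic.
Reduced Gröbner basis: {b**3 - 13/2*b**2 + 5*b + 25/2, a + 2/3*b - 1/3}.

These coincide, so the ideals are equal.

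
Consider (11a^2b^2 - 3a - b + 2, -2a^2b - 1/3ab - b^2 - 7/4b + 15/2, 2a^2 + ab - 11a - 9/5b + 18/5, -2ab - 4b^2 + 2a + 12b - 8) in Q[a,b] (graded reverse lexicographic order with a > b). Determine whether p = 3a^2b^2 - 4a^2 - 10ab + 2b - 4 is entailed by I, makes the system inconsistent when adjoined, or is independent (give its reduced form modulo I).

3a^2b^2 - 4a^2 - 10ab + 2b - 4 lies in I (it reduces to 0).

First compute the reduced Gröbner basis of I by Buchberger's algorithm.
f_1 = 11a^2b^2 - 3a - b + 2, LT = a^2b^2.
f_2 = -2a^2b - 1/3ab - b^2 - 7/4b + 15/2, LT = a^2b.
f_3 = 2a^2 + ab - 11a - 9/5b + 18/5, LT = a^2.
f_4 = -2ab - 4b^2 + 2a + 12b - 8, LT = ab.

S(f_1,f_2): lcm = a^2b^2. S = -1/6ab^2 - 1/2b^3 - 7/8b^2 - 3/11a + 161/44b + 2/11.
  reduce S modulo (f_1, f_2, f_3, f_4):
  remainder -1/6b^3 - 37/24b^2 - 29/66a + 439/132b + 28/33 ≠ 0; add h_5 = -1/6b^3 - 37/24b^2 - 29/66a + 439/132b + 28/33 to the basis.

S(f_1,f_3): lcm = a^2b^2. S = -1/2ab^3 + 11/2ab^2 + 9/10b^3 - 9/5b^2 - 3/11a - 1/11b + 2/11.
  reduce S modulo (f_1, f_2, f_3, f_4, h_5):
  remainder 42753/176b^2 + 12843/220a - 187813/440b - 6488/55 ≠ 0; add h_6 = 42753/176b^2 + 12843/220a - 187813/440b - 6488/55 to the basis.

S(f_1,f_4): lcm = a^2b^2. S = -2ab^3 + a^2b + 6ab^2 - 4ab - 3/11a - 1/11b + 2/11.
  reduce S modulo (f_1, f_2, f_3, f_4, h_5, h_6):
  remainder -90865663/4702830a - 2175593467/56433960b + 2175593467/28216980 ≠ 0; add h_7 = -90865663/4702830a - 2175593467/56433960b + 2175593467/28216980 to the basis.

S(f_2,f_3): lcm = a^2b. S = -1/2ab^2 + 17/3ab + 7/5b^2 - 37/40b - 15/4.
  reduce S modulo (f_1, f_2, f_3, f_4, h_5, h_6, h_7):
  remainder -72613365/181731326b + 72613365/90865663 ≠ 0; add h_8 = -72613365/181731326b + 72613365/90865663 to the basis.

The other S-polynomials (S(f_2,f_4), S(f_3,f_4), S(f_1,h_5), S(f_2,h_5), S(f_3,h_5), S(f_4,h_5), S(f_1,h_6), S(f_2,h_6), S(f_3,h_6), S(f_4,h_6), S(h_5,h_6), S(f_1,h_7), S(f_2,h_7), S(f_3,h_7), S(f_4,h_7), S(h_5,h_7), S(h_6,h_7), S(f_1,h_8), S(f_2,h_8), S(f_3,h_8), S(f_4,h_8), S(h_5,h_8), S(h_6,h_8), S(h_7,h_8)) all reduce to 0 modulo the current basis, so we have a Gröbner basis.
Inter-reduce: drop elements whose leading term is divisible by another's, tail-reduce, and make monic.
Reduced Gröbner basis: {a, b - 2}.
Label its elements g_1 = a, g_2 = b - 2.

Reduce p = 3a^2b^2 - 4a^2 - 10ab + 2b - 4 modulo G:
  leading term a^2b^2: subtract (3ab^2)·g_1 from 3a^2b^2 - 4a^2 - 10ab + 2b - 4 → -4a^2 - 10ab + 2b - 4
  leading term a^2: subtract (-4a)·g_1 from -4a^2 - 10ab + 2b - 4 → -10ab + 2b - 4
  leading term ab: subtract (-10b)·g_1 from -10ab + 2b - 4 → 2b - 4
  leading term b: subtract (2)·g_2 from 2b - 4 → 0
  normal form = 0.
Since the normal form is 0, p ∈ I.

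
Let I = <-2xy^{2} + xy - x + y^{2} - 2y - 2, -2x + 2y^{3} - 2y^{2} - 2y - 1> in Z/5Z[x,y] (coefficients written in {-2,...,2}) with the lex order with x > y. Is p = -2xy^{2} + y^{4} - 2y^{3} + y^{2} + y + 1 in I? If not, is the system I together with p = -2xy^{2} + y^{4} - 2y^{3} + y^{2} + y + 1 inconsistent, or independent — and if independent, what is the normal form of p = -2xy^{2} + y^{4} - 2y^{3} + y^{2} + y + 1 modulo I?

First compute the reduced Gröbner basis of I by Buchberger's algorithm.
f_1 = -2xy^{2} + xy - x + y^{2} - 2y - 2, LT = xy^{2}.
f_2 = -2x + 2y^{3} - 2y^{2} - 2y - 1, LT = x.

S(f_1,f_2): lcm = xy^{2}. S = 2xy - 2x + y^{5} - y^{4} - y^{3} - y^{2} + y + 1.
  leading term xy: subtract (-y)·f_2 from 2xy - 2x + y^{5} - y^{4} - y^{3} - y^{2} + y + 1 → -2x + y^{5} + y^{4} + 2y^{3} + 2y^{2} + 1
  leading term x: subtract (1)·f_2 from -2x + y^{5} + y^{4} + 2y^{3} + 2y^{2} + 1 → y^{5} + y^{4} - y^{2} + 2y + 2
  leading term y^{5}: no divisor's leading term divides it; move y^{5} to the remainder.
  leading term y^{4}: no divisor's leading term divides it; move y^{4} to the remainder.
  leading term y^{2}: no divisor's leading term divides it; move -y^{2} to the remainder.
  leading term y: no divisor's leading term divides it; move 2y to the remainder.
  leading term 1: no divisor's leading term divides it; move 2 to the remainder.
  remainder y^{5} + y^{4} - y^{2} + 2y + 2 ≠ 0; add h_3 = y^{5} + y^{4} - y^{2} + 2y + 2 to the basis.

S(f_1,h_3): lcm = xy^{5}. S = xy^{4} - 2xy^{3} + xy^{2} - 2xy - 2x + 2y^{5} + y^{4} + y^{3}.
  leading term xy^{4}: subtract (2y^{2})·f_1 from xy^{4} - 2xy^{3} + xy^{2} - 2xy - 2x + 2y^{5} + y^{4} + y^{3} → xy^{3} - 2xy^{2} - 2xy - 2x + 2y^{5} - y^{4} - y^{2}
  leading term xy^{3}: subtract (2y)·f_1 from xy^{3} - 2xy^{2} - 2xy - 2x + 2y^{5} - y^{4} - y^{2} → xy^{2} - 2x + 2y^{5} - y^{4} - 2y^{3} - 2y^{2} - y
  leading term xy^{2}: subtract (2)·f_1 from xy^{2} - 2x + 2y^{5} - y^{4} - 2y^{3} - 2y^{2} - y → -2xy + 2y^{5} - y^{4} - 2y^{3} + y^{2} - 2y - 1
  leading term xy: subtract (y)·f_2 from -2xy + 2y^{5} - y^{4} - 2y^{3} + y^{2} - 2y - 1 → 2y^{5} + 2y^{4} - 2y^{2} - y - 1
  leading term y^{5}: subtract (2)·h_3 from 2y^{5} + 2y^{4} - 2y^{2} - y - 1 → 0
  remainder 0.

S(f_2,h_3): leading monomials are coprime, so the S-polynomial reduces to 0 (Buchberger's first criterion).
Every S-polynomial of the final basis reduces to 0, so we have a Gröbner basis.
Inter-reduce: drop elements whose leading term is divisible by another's, tail-reduce, and make monic.
Reduced Gröbner basis: {x - y^{3} + y^{2} + y - 2, y^{5} + y^{4} - y^{2} + 2y + 2}.
Label its elements g_1 = x - y^{3} + y^{2} + y - 2, g_2 = y^{5} + y^{4} - y^{2} + 2y + 2.

Reduce p = -2xy^{2} + y^{4} - 2y^{3} + y^{2} + y + 1 modulo G:
  leading term xy^{2}: subtract (-2y^{2})·g_1 from -2xy^{2} + y^{4} - 2y^{3} + y^{2} + y + 1 → -2y^{5} - 2y^{4} + 2y^{2} + y + 1
  leading term y^{5}: subtract (-2)·g_2 from -2y^{5} - 2y^{4} + 2y^{2} + y + 1 → 0
  normal form = 0.
Since the normal form is 0, p ∈ I.

The remainder on division by a Gröbner basis is unique — it is the normal form.

-2xy^{2} + y^{4} - 2y^{3} + y^{2} + y + 1 lies in I (it reduces to 0).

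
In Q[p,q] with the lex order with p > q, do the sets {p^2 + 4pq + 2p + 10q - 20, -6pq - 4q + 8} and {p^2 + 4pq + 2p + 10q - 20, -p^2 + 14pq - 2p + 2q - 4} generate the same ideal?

For a fixed monomial order, each ideal has a unique reduced Gröbner basis; comparing bases decides equality.
Buchberger on the first generating set:
f_1 = p^2 + 4pq + 2p + 10q - 20, LT = p^2.
f_2 = -6pq - 4q + 8, LT = pq.

S(f_1,f_2): lcm = p^2q. S = 4pq^2 + 4/3pq + 4/3p + 10q^2 - 20q.
  leading term pq^2: subtract (-2/3q)·f_2 from 4pq^2 + 4/3pq + 4/3p + 10q^2 - 20q → 4/3pq + 4/3p + 22/3q^2 - 44/3q
  leading term pq: subtract (-2/9)·f_2 from 4/3pq + 4/3p + 22/3q^2 - 44/3q → 4/3p + 22/3q^2 - 140/9q + 16/9
  leading term p: no divisor's leading term divides it; move 4/3p to the remainder.
  leading term q^2: no divisor's leading term divides it; move 22/3q^2 to the remainder.
  leading term q: no divisor's leading term divides it; move -140/9q to the remainder.
  leading term 1: no divisor's leading term divides it; move 16/9 to the remainder.
  remainder 4/3p + 22/3q^2 - 140/9q + 16/9 ≠ 0; add g_3 = 4/3p + 22/3q^2 - 140/9q + 16/9 to the basis.

S(f_2,g_3): lcm = pq. S = -11/2q^3 + 35/3q^2 - 2/3q - 4/3.
  leading term q^3: no divisor's leading term divides it; move -11/2q^3 to the remainder.
  leading term q^2: no divisor's leading term divides it; move 35/3q^2 to the remainder.
  leading term q: no divisor's leading term divides it; move -2/3q to the remainder.
  leading term 1: no divisor's leading term divides it; move -4/3 to the remainder.
  remainder -11/2q^3 + 35/3q^2 - 2/3q - 4/3 ≠ 0; add g_4 = -11/2q^3 + 35/3q^2 - 2/3q - 4/3 to the basis.

The other S-polynomials (S(f_1,g_3), S(f_1,g_4), S(f_2,g_4), S(g_3,g_4)) all reduce to 0 modulo the current basis, so we have a Gröbner basis.
Inter-reduce: drop elements whose leading term is divisible by another's, tail-reduce, and make monic.
Reduced Gröbner basis: {p + 11/2q^2 - 35/3q + 4/3, q^3 - 70/33q^2 + 4/33q + 8/33}.

Buchberger on the second generating set:
h_1 = p^2 + 4pq + 2p + 10q - 20, LT = p^2.
h_2 = -p^2 + 14pq - 2p + 2q - 4, LT = p^2.

S(h_1,h_2): lcm = p^2. S = 18pq + 12q - 24.
  leading term pq: no divisor's leading term divides it; move 18pq to the remainder.
  leading term q: no divisor's leading term divides it; move 12q to the remainder.
  leading term 1: no divisor's leading term divides it; move -24 to the remainder.
  remainder 18pq + 12q - 24 ≠ 0; add k_3 = 18pq + 12q - 24 to the basis.

S(h_1,k_3): lcm = p^2q. S = 4pq^2 + 4/3pq + 4/3p + 10q^2 - 20q.
  leading term pq^2: subtract (2/9q)·k_3 from 4pq^2 + 4/3pq + 4/3p + 10q^2 - 20q → 4/3pq + 4/3p + 22/3q^2 - 44/3q
  leading term pq: subtract (2/27)·k_3 from 4/3pq + 4/3p + 22/3q^2 - 44/3q → 4/3p + 22/3q^2 - 140/9q + 16/9
  leading term p: no divisor's leading term divides it; move 4/3p to the remainder.
  leading term q^2: no divisor's leading term divides it; move 22/3q^2 to the remainder.
  leading term q: no divisor's leading term divides it; move -140/9q to the remainder.
  leading term 1: no divisor's leading term divides it; move 16/9 to the remainder.
  remainder 4/3p + 22/3q^2 - 140/9q + 16/9 ≠ 0; add k_4 = 4/3p + 22/3q^2 - 140/9q + 16/9 to the basis.

S(k_3,k_4): lcm = pq. S = -11/2q^3 + 35/3q^2 - 2/3q - 4/3.
  leading term q^3: no divisor's leading term divides it; move -11/2q^3 to the remainder.
  leading term q^2: no divisor's leading term divides it; move 35/3q^2 to the remainder.
  leading term q: no divisor's leading term divides it; move -2/3q to the remainder.
  leading term 1: no divisor's leading term divides it; move -4/3 to the remainder.
  remainder -11/2q^3 + 35/3q^2 - 2/3q - 4/3 ≠ 0; add k_5 = -11/2q^3 + 35/3q^2 - 2/3q - 4/3 to the basis.

The other S-polynomials (S(h_2,k_3), S(h_1,k_4), S(h_2,k_4), S(h_1,k_5), S(h_2,k_5), S(k_3,k_5), S(k_4,k_5)) all reduce to 0 modulo the current basis, so we have a Gröbner basis.
Inter-reduce: drop elements whose leading term is divisible by another's, tail-reduce, and make monic.
Reduced Gröbner basis: {p + 11/2q^2 - 35/3q + 4/3, q^3 - 70/33q^2 + 4/33q + 8/33}.

These coincide, so the ideals are equal.

Yes, the ideals are equal.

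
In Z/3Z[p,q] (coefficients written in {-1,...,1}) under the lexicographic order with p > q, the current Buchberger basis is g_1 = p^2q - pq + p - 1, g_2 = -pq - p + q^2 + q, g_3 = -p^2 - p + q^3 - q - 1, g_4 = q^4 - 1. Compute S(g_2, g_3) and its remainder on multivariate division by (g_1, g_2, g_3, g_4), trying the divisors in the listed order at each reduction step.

S(g_2, g_3) = p^2 - pq^2 + pq + q^4 - q^2 - q; remainder on division = 0.

lcm(LM(g_2), LM(g_3)) = p^2q.
S = (lcm/LT(g_2))·g_2 − (lcm/LT(g_3))·g_3 = p^2 - pq^2 + pq + q^4 - q^2 - q.
Reduce S modulo (g_1, g_2, g_3, g_4) in that order:
  leading term p^2: subtract (-1)·g_3 from p^2 - pq^2 + pq + q^4 - q^2 - q → -pq^2 + pq - p + q^4 + q^3 - q^2 + q - 1
  leading term pq^2: subtract (q)·g_2 from -pq^2 + pq - p + q^4 + q^3 - q^2 + q - 1 → -pq - p + q^4 + q^2 + q - 1
  leading term pq: subtract (1)·g_2 from -pq - p + q^4 + q^2 + q - 1 → q^4 - 1
  leading term q^4: subtract (1)·g_4 from q^4 - 1 → 0
The remainder is 0, so this S-polynomial contributes no new basis element.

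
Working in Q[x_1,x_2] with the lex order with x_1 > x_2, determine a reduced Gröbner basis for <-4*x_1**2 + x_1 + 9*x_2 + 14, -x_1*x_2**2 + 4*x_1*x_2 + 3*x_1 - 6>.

G = {x_1 + 3/8*x_2**3 - 11/12*x_2**2 - 83/24*x_2 - 2, x_2**5 - 58/9*x_2**4 - 22/9*x_2**3 + 350/9*x_2**2 + 49*x_2}

f_1 = -4*x_1**2 + x_1 + 9*x_2 + 14, LT = x_1**2.
f_2 = -x_1*x_2**2 + 4*x_1*x_2 + 3*x_1 - 6, LT = x_1*x_2**2.

S(f_1,f_2): lcm = x_1**2*x_2**2. S = 4*x_1**2*x_2 + 3*x_1**2 - 1/4*x_1*x_2**2 - 6*x_1 - 9/4*x_2**3 - 7/2*x_2**2.
  leading term x_1**2*x_2: subtract (-x_2)·f_1 from 4*x_1**2*x_2 + 3*x_1**2 - 1/4*x_1*x_2**2 - 6*x_1 - 9/4*x_2**3 - 7/2*x_2**2 → 3*x_1**2 - 1/4*x_1*x_2**2 + x_1*x_2 - 6*x_1 - 9/4*x_2**3 + 11/2*x_2**2 + 14*x_2
  leading term x_1**2: subtract (-3/4)·f_1 from 3*x_1**2 - 1/4*x_1*x_2**2 + x_1*x_2 - 6*x_1 - 9/4*x_2**3 + 11/2*x_2**2 + 14*x_2 → -1/4*x_1*x_2**2 + x_1*x_2 - 21/4*x_1 - 9/4*x_2**3 + 11/2*x_2**2 + 83/4*x_2 + 21/2
  leading term x_1*x_2**2: subtract (1/4)·f_2 from -1/4*x_1*x_2**2 + x_1*x_2 - 21/4*x_1 - 9/4*x_2**3 + 11/2*x_2**2 + 83/4*x_2 + 21/2 → -6*x_1 - 9/4*x_2**3 + 11/2*x_2**2 + 83/4*x_2 + 12
  leading term x_1: no divisor's leading term divides it; move -6*x_1 to the remainder.
  leading term x_2**3: no divisor's leading term divides it; move -9/4*x_2**3 to the remainder.
  leading term x_2**2: no divisor's leading term divides it; move 11/2*x_2**2 to the remainder.
  leading term x_2: no divisor's leading term divides it; move 83/4*x_2 to the remainder.
  leading term 1: no divisor's leading term divides it; move 12 to the remainder.
  remainder -6*x_1 - 9/4*x_2**3 + 11/2*x_2**2 + 83/4*x_2 + 12 ≠ 0; add g_3 = -6*x_1 - 9/4*x_2**3 + 11/2*x_2**2 + 83/4*x_2 + 12 to the basis.

S(f_2,g_3): lcm = x_1*x_2**2. S = -4*x_1*x_2 - 3*x_1 - 3/8*x_2**5 + 11/12*x_2**4 + 83/24*x_2**3 + 2*x_2**2 + 6.
  leading term x_1*x_2: subtract (2/3*x_2)·g_3 from -4*x_1*x_2 - 3*x_1 - 3/8*x_2**5 + 11/12*x_2**4 + 83/24*x_2**3 + 2*x_2**2 + 6 → -3*x_1 - 3/8*x_2**5 + 29/12*x_2**4 - 5/24*x_2**3 - 71/6*x_2**2 - 8*x_2 + 6
  leading term x_1: subtract (1/2)·g_3 from -3*x_1 - 3/8*x_2**5 + 29/12*x_2**4 - 5/24*x_2**3 - 71/6*x_2**2 - 8*x_2 + 6 → -3/8*x_2**5 + 29/12*x_2**4 + 11/12*x_2**3 - 175/12*x_2**2 - 147/8*x_2
  leading term x_2**5: no divisor's leading term divides it; move -3/8*x_2**5 to the remainder.
  leading term x_2**4: no divisor's leading term divides it; move 29/12*x_2**4 to the remainder.
  leading term x_2**3: no divisor's leading term divides it; move 11/12*x_2**3 to the remainder.
  leading term x_2**2: no divisor's leading term divides it; move -175/12*x_2**2 to the remainder.
  leading term x_2: no divisor's leading term divides it; move -147/8*x_2 to the remainder.
  remainder -3/8*x_2**5 + 29/12*x_2**4 + 11/12*x_2**3 - 175/12*x_2**2 - 147/8*x_2 ≠ 0; add g_4 = -3/8*x_2**5 + 29/12*x_2**4 + 11/12*x_2**3 - 175/12*x_2**2 - 147/8*x_2 to the basis.

The other S-polynomials (S(f_1,g_3), S(f_1,g_4), S(f_2,g_4), S(g_3,g_4)) all reduce to 0 modulo the current basis, so we have a Gröbner basis.
Inter-reduce: drop elements whose leading term is divisible by another's, tail-reduce, and make monic.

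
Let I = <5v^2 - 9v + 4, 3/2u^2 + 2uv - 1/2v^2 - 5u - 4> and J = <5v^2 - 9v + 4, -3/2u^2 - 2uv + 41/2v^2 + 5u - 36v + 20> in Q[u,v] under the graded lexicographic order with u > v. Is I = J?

Yes, the ideals are equal.

Since reduced Gröbner bases are canonical representatives of ideals under a given ordering, it suffices to compute and compare them.
Buchberger on the first generating set:
f_1 = 5v^2 - 9v + 4, LT = v^2.
f_2 = 3/2u^2 + 2uv - 1/2v^2 - 5u - 4, LT = u^2.

The S-polynomials (S(f_1,f_2)) all reduce to 0 modulo the current basis, so we have a Gröbner basis.
Inter-reduce: drop elements whose leading term is divisible by another's, tail-reduce, and make monic.
Reduced Gröbner basis: {u^2 + 4/3uv - 10/3u - 3/5v - 12/5, v^2 - 9/5v + 4/5}.

Buchberger on the second generating set:
h_1 = 5v^2 - 9v + 4, LT = v^2.
h_2 = -3/2u^2 - 2uv + 41/2v^2 + 5u - 36v + 20, LT = u^2.

The S-polynomials (S(h_1,h_2)) all reduce to 0 modulo the current basis, so we have a Gröbner basis.
Inter-reduce: drop elements whose leading term is divisible by another's, tail-reduce, and make monic.
Reduced Gröbner basis: {u^2 + 4/3uv - 10/3u - 3/5v - 12/5, v^2 - 9/5v + 4/5}.

These coincide, so the ideals are equal.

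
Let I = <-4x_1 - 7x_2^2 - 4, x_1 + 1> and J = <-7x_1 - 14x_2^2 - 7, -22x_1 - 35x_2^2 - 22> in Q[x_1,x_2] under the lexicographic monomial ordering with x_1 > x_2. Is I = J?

Since reduced Gröbner bases are canonical representatives of ideals under a given ordering, it suffices to compute and compare them.
Buchberger on the first generating set:
f_1 = -4x_1 - 7x_2^2 - 4, LT = x_1.
f_2 = x_1 + 1, LT = x_1.

S(f_1,f_2): lcm = x_1. S = 7/4x_2^2.
  reduce S modulo (f_1, f_2):
  remainder 7/4x_2^2 ≠ 0; add g_3 = 7/4x_2^2 to the basis.

The other S-polynomials (S(f_1,g_3), S(f_2,g_3)) all reduce to 0 modulo the current basis, so we have a Gröbner basis.
Inter-reduce: drop elements whose leading term is divisible by another's, tail-reduce, and make monic.
Reduced Gröbner basis: {x_1 + 1, x_2^2}.

Buchberger on the second generating set:
h_1 = -7x_1 - 14x_2^2 - 7, LT = x_1.
h_2 = -22x_1 - 35x_2^2 - 22, LT = x_1.

S(h_1,h_2): lcm = x_1. S = 9/22x_2^2.
  reduce S modulo (h_1, h_2):
  remainder 9/22x_2^2 ≠ 0; add k_3 = 9/22x_2^2 to the basis.

The other S-polynomials (S(h_1,k_3), S(h_2,k_3)) all reduce to 0 modulo the current basis, so we have a Gröbner basis.
Inter-reduce: drop elements whose leading term is divisible by another's, tail-reduce, and make monic.
Reduced Gröbner basis: {x_1 + 1, x_2^2}.

Same reduced basis, so the two generating sets span the same ideal.

Yes, the ideals are equal.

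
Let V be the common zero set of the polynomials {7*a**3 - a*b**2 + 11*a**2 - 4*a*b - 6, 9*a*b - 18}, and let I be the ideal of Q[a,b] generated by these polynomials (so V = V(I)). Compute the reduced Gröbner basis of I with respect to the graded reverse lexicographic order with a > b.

f_1 = 7*a**3 - a*b**2 + 11*a**2 - 4*a*b - 6, LT = a**3.
f_2 = 9*a*b - 18, LT = a*b.

S(f_1,f_2): lcm = a**3*b. S = -1/7*a*b**3 + 11/7*a**2*b - 4/7*a*b**2 + 2*a**2 - 6/7*b.
  leading term a*b**3: subtract (-1/63*b**2)·f_2 from -1/7*a*b**3 + 11/7*a**2*b - 4/7*a*b**2 + 2*a**2 - 6/7*b → 11/7*a**2*b - 4/7*a*b**2 + 2*a**2 - 2/7*b**2 - 6/7*b
  leading term a**2*b: subtract (11/63*a)·f_2 from 11/7*a**2*b - 4/7*a*b**2 + 2*a**2 - 2/7*b**2 - 6/7*b → -4/7*a*b**2 + 2*a**2 - 2/7*b**2 + 22/7*a - 6/7*b
  leading term a*b**2: subtract (-4/63*b)·f_2 from -4/7*a*b**2 + 2*a**2 - 2/7*b**2 + 22/7*a - 6/7*b → 2*a**2 - 2/7*b**2 + 22/7*a - 2*b
  leading term a**2: no divisor's leading term divides it; move 2*a**2 to the remainder.
  leading term b**2: no divisor's leading term divides it; move -2/7*b**2 to the remainder.
  leading term a: no divisor's leading term divides it; move 22/7*a to the remainder.
  leading term b: no divisor's leading term divides it; move -2*b to the remainder.
  remainder 2*a**2 - 2/7*b**2 + 22/7*a - 2*b ≠ 0; add g_3 = 2*a**2 - 2/7*b**2 + 22/7*a - 2*b to the basis.

S(f_1,g_3): lcm = a**3. S = 3/7*a*b - 6/7.
  leading term a*b: subtract (1/21)·f_2 from 3/7*a*b - 6/7 → 0
  remainder 0.

S(f_2,g_3): lcm = a**2*b. S = 1/7*b**3 - 11/7*a*b + b**2 - 2*a.
  leading term b**3: no divisor's leading term divides it; move 1/7*b**3 to the remainder.
  leading term a*b: subtract (-11/63)·f_2 from -11/7*a*b + b**2 - 2*a → b**2 - 2*a - 22/7
  leading term b**2: no divisor's leading term divides it; move b**2 to the remainder.
  leading term a: no divisor's leading term divides it; move -2*a to the remainder.
  leading term 1: no divisor's leading term divides it; move -22/7 to the remainder.
  remainder 1/7*b**3 + b**2 - 2*a - 22/7 ≠ 0; add g_4 = 1/7*b**3 + b**2 - 2*a - 22/7 to the basis.

S(f_1,g_4): leading monomials are coprime, so the S-polynomial reduces to 0 (Buchberger's first criterion).
S(f_2,g_4): lcm = a*b**3. S = -7*a*b**2 + 14*a**2 - 2*b**2 + 22*a.
  leading term a*b**2: subtract (-7/9*b)·f_2 from -7*a*b**2 + 14*a**2 - 2*b**2 + 22*a → 14*a**2 - 2*b**2 + 22*a - 14*b
  leading term a**2: subtract (7)·g_3 from 14*a**2 - 2*b**2 + 22*a - 14*b → 0
  remainder 0.

S(g_3,g_4): leading monomials are coprime, so the S-polynomial reduces to 0 (Buchberger's first criterion).
Every S-polynomial of the final basis reduces to 0, so we have a Gröbner basis.
Inter-reduce: drop elements whose leading term is divisible by another's, tail-reduce, and make monic.

G = {b**3 + 7*b**2 - 14*a - 22, a**2 - 1/7*b**2 + 11/7*a - b, a*b - 2}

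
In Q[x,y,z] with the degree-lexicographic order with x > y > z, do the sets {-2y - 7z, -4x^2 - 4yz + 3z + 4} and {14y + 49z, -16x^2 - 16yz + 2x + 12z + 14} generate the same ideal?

No, the ideals differ.

Two ideals are equal iff their reduced Gröbner bases coincide (the reduced basis is unique for a fixed ordering).
Buchberger on the first generating set:
f_1 = -2y - 7z, LT = y.
f_2 = -4x^2 - 4yz + 3z + 4, LT = x^2.

S(f_1,f_2): leading monomials are coprime, so the S-polynomial reduces to 0 (Buchberger's first criterion).
Every S-polynomial of the final basis reduces to 0, so we have a Gröbner basis.
Inter-reduce: drop elements whose leading term is divisible by another's, tail-reduce, and make monic.
Reduced Gröbner basis: {x^2 - 7/2z^2 - 3/4z - 1, y + 7/2z}.

Buchberger on the second generating set:
h_1 = 14y + 49z, LT = y.
h_2 = -16x^2 - 16yz + 2x + 12z + 14, LT = x^2.

S(h_1,h_2): leading monomials are coprime, so the S-polynomial reduces to 0 (Buchberger's first criterion).
Every S-polynomial of the final basis reduces to 0, so we have a Gröbner basis.
Inter-reduce: drop elements whose leading term is divisible by another's, tail-reduce, and make monic.
Reduced Gröbner basis: {x^2 - 7/2z^2 - 1/8x - 3/4z - 7/8, y + 7/2z}.

These differ, so the ideals are not equal.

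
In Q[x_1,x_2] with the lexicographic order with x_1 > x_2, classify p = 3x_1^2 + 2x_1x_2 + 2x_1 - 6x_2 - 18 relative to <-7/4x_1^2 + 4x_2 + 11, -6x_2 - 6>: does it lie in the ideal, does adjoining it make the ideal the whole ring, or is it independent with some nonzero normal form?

3x_1^2 + 2x_1x_2 + 2x_1 - 6x_2 - 18 lies in I (it reduces to 0).

First compute the reduced Gröbner basis of I by Buchberger's algorithm.
f_1 = -7/4x_1^2 + 4x_2 + 11, LT = x_1^2.
f_2 = -6x_2 - 6, LT = x_2.

The S-polynomials (S(f_1,f_2)) all reduce to 0 modulo the current basis, so we have a Gröbner basis.
Inter-reduce: drop elements whose leading term is divisible by another's, tail-reduce, and make monic.
Reduced Gröbner basis: {x_1^2 - 4, x_2 + 1}.
Label its elements g_1 = x_1^2 - 4, g_2 = x_2 + 1.

Reduce p = 3x_1^2 + 2x_1x_2 + 2x_1 - 6x_2 - 18 modulo G:
  leading term x_1^2: subtract (3)·g_1 from 3x_1^2 + 2x_1x_2 + 2x_1 - 6x_2 - 18 → 2x_1x_2 + 2x_1 - 6x_2 - 6
  leading term x_1x_2: subtract (2x_1)·g_2 from 2x_1x_2 + 2x_1 - 6x_2 - 6 → -6x_2 - 6
  leading term x_2: subtract (-6)·g_2 from -6x_2 - 6 → 0
  normal form = 0.
Since the normal form is 0, p ∈ I.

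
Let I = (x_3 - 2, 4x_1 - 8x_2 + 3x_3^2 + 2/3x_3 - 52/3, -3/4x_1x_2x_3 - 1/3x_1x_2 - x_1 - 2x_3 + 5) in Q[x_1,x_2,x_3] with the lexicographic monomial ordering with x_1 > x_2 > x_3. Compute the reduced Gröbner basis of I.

f_1 = x_3 - 2, LT = x_3.
f_2 = 4x_1 - 8x_2 + 3x_3^2 + 2/3x_3 - 52/3, LT = x_1.
f_3 = -3/4x_1x_2x_3 - 1/3x_1x_2 - x_1 - 2x_3 + 5, LT = x_1x_2x_3.

S(f_1,f_3): lcm = x_1x_2x_3. S = -22/9x_1x_2 - 4/3x_1 - 8/3x_3 + 20/3.
  leading term x_1x_2: subtract (-11/18x_2)·f_2 from -22/9x_1x_2 - 4/3x_1 - 8/3x_3 + 20/3 → -4/3x_1 - 44/9x_2^2 + 11/6x_2x_3^2 + 11/27x_2x_3 - 286/27x_2 - 8/3x_3 + 20/3
  leading term x_1: subtract (-1/3)·f_2 from -4/3x_1 - 44/9x_2^2 + 11/6x_2x_3^2 + 11/27x_2x_3 - 286/27x_2 - 8/3x_3 + 20/3 → -44/9x_2^2 + 11/6x_2x_3^2 + 11/27x_2x_3 - 358/27x_2 + x_3^2 - 22/9x_3 + 8/9
  leading term x_2^2: no divisor's leading term divides it; move -44/9x_2^2 to the remainder.
  leading term x_2x_3^2: subtract (11/6x_2x_3)·f_1 from 11/6x_2x_3^2 + 11/27x_2x_3 - 358/27x_2 + x_3^2 - 22/9x_3 + 8/9 → 110/27x_2x_3 - 358/27x_2 + x_3^2 - 22/9x_3 + 8/9
  leading term x_2x_3: subtract (110/27x_2)·f_1 from 110/27x_2x_3 - 358/27x_2 + x_3^2 - 22/9x_3 + 8/9 → -46/9x_2 + x_3^2 - 22/9x_3 + 8/9
  leading term x_2: no divisor's leading term divides it; move -46/9x_2 to the remainder.
  leading term x_3^2: subtract (x_3)·f_1 from x_3^2 - 22/9x_3 + 8/9 → -4/9x_3 + 8/9
  leading term x_3: subtract (-4/9)·f_1 from -4/9x_3 + 8/9 → 0
  remainder -44/9x_2^2 - 46/9x_2 ≠ 0; add g_4 = -44/9x_2^2 - 46/9x_2 to the basis.

The other S-polynomials (S(f_1,f_2), S(f_2,f_3), S(f_1,g_4), S(f_2,g_4), S(f_3,g_4)) all reduce to 0 modulo the current basis, so we have a Gröbner basis.
Inter-reduce: drop elements whose leading term is divisible by another's, tail-reduce, and make monic.

G = {x_1 - 2x_2 - 1, x_2^2 + 23/22x_2, x_3 - 2}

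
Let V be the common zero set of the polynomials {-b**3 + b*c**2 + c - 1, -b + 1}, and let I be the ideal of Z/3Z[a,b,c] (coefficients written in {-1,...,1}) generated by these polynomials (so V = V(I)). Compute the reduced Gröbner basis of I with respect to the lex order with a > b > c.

G = {b - 1, c**2 + c + 1}

f_1 = -b**3 + b*c**2 + c - 1, LT = b**3.
f_2 = -b + 1, LT = b.

S(f_1,f_2): lcm = b**3. S = b**2 - b*c**2 - c + 1.
  leading term b**2: subtract (-b)·f_2 from b**2 - b*c**2 - c + 1 → -b*c**2 + b - c + 1
  leading term b*c**2: subtract (c**2)·f_2 from -b*c**2 + b - c + 1 → b - c**2 - c + 1
  leading term b: subtract (-1)·f_2 from b - c**2 - c + 1 → -c**2 - c - 1
  leading term c**2: no divisor's leading term divides it; move -c**2 to the remainder.
  leading term c: no divisor's leading term divides it; move -c to the remainder.
  leading term 1: no divisor's leading term divides it; move -1 to the remainder.
  remainder -c**2 - c - 1 ≠ 0; add g_3 = -c**2 - c - 1 to the basis.

The other S-polynomials (S(f_1,g_3), S(f_2,g_3)) all reduce to 0 modulo the current basis, so we have a Gröbner basis.
Inter-reduce: drop elements whose leading term is divisible by another's, tail-reduce, and make monic.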